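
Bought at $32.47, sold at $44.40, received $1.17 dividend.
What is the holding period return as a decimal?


Formula: HPR = (P1 - P0 + D) / P0
Gain: $44.40 - $32.47 + $1.17 = $13.10
HPR = $13.10 / $32.47 = 0.4034

0.4034


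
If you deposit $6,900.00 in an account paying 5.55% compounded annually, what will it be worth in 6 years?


Formula: FV = P * (1 + r)^n
Substituting: FV = $6,900.00 * (1 + 0.0555)^6
Growth factor: (1.0555)^6 = 1.382768
FV = $6,900.00 * 1.382768 = $9,541.10

$9,541.10


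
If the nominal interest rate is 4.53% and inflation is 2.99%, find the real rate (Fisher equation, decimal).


Formula: (1 + r_real) = (1 + r_nom) / (1 + inflation)
Substituting: (1 + r_real) = 1.0453 / 1.0299
(1 + r_real) = 1.014953
r_real = 1.014953 - 1 = 0.014953

0.014953


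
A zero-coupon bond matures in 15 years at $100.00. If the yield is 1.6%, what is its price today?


Formula: Price = FV / (1 + r)^n
Substituting: Price = $100.00 / (1 + 0.016)^15
Discount factor: (1.016)^15 = 1.268836
Price = $100.00 / 1.268836 = $78.81

$78.81


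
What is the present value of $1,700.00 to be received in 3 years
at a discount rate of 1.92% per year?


Formula: PV = FV / (1 + r)^n
Substituting: PV = $1,700.00 / (1 + 0.0192)^3
Discount factor: (1.0192)^3 = 1.058713
PV = $1,700.00 / 1.058713 = $1,605.72

$1,605.72


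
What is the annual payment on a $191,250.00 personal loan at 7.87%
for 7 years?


Formula: PMT = PV * r / (1 - (1+r)^(-n))
Denominator: 1 - (1 + 0.0787)^(-7) = 0.411569
Numerator: $191,250.00 * 0.0787 = 15051.375
PMT = 15051.375 / 0.411569 = $36,570.69

$36,570.69


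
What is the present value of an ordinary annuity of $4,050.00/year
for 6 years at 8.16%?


Formula: PV = PMT * (1 - (1+r)^(-n)) / r
Discount factor: (1 + 0.0816)^(-6) = 0.624597
Bracket: 1 - 0.624597 = 0.375403
PV = $4,050.00 * 0.375403 / 0.0816 = $18,632.13

$18,632.13


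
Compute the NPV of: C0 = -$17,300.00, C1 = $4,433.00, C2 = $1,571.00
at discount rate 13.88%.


Formula: NPV = C0 + C1/(1+r) + C2/(1+r)^2
Discount C1: $4,433.00 / (1 + 0.1388) = $3,892.69
Discount C2: $1,571.00 / (1 + 0.1388)^2 = $1,211.38
NPV = -$17,300.00 + $3,892.69 + $1,211.38 = -$12,195.92

-$12,195.92


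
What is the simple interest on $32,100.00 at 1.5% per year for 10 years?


Formula: I = P * r * t
Substituting: I = $32,100.00 * 0.015 * 10
Step: I = $32,100.00 * 0.15
I = $4,815.00

$4,815.00


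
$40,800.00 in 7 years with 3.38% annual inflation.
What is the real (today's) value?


Formula: Real value = nominal / (1 + inflation)^years
Price level: (1 + 0.0338)^7 = 1.261989
Real value = $40,800.00 / 1.261989 = $32,329.91

$32,329.91


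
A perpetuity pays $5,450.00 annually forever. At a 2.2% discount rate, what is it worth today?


Formula: PV = C / r
Substituting: PV = $5,450.00 / 0.022
PV = $247,727.27

$247,727.27


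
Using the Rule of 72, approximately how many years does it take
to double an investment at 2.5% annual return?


Formula: Years ≈ 72 / r
Substituting: Years ≈ 72 / 2.5
Years ≈ 28.8

28.8 years


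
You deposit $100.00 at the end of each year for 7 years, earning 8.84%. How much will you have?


Formula: FV = PMT * ((1+r)^n - 1) / r
Growth factor: (1 + 0.0884)^7 = 1.809338
Numerator: 1.809338 - 1 = 0.809338
FV = $100.00 * 0.809338 / 0.0884 = $915.54

$915.54


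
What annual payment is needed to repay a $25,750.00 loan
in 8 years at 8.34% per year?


Formula: PMT = PV * r / (1 - (1+r)^(-n))
Denominator: 1 - (1 + 0.0834)^(-8) = 0.473147
Numerator: $25,750.00 * 0.0834 = 2147.55
PMT = 2147.55 / 0.473147 = $4,538.86

$4,538.86


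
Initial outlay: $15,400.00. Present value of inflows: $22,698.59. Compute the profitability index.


Formula: PI = PV(cash flows) / initial investment
Substituting: PI = $22,698.59 / $15,400.00
PI = 1.4739

1.4739


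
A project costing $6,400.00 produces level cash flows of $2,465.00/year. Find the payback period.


Formula: Payback = investment / annual cash flow
Substituting: Payback = $6,400.00 / $2,465.00
Payback = 2.5963 years

2.5963 years


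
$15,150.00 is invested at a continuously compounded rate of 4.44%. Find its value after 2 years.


Formula: FV = P * e^(r*t)
Exponent: r*t = 0.0444 * 2 = 0.0888
e^(0.0888) = 1.092862
FV = $15,150.00 * 1.092862 = $16,556.86

$16,556.86


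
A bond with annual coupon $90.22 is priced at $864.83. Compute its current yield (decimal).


Formula: Current yield = annual coupon / price
Substituting: CY = $90.22 / $864.83
CY = 0.104321

0.104321


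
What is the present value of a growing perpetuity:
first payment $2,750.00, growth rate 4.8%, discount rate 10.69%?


Formula: PV = C / (r - g)
Spread: r - g = 0.1069 - 0.048 = 0.0589
Substituting: PV = $2,750.00 / 0.0589
PV = $46,689.30

$46,689.30


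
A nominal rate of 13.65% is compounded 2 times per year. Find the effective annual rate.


Formula: EAR = (1 + r/m)^m - 1
Period rate: r/m = 0.1365 / 2 = 0.06825
Compounding: (1 + 0.06825)^2 = 1.141158
EAR = 1.141158 - 1 = 0.141158

0.141158


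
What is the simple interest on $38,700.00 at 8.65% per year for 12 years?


Formula: I = P * r * t
Substituting: I = $38,700.00 * 0.0865 * 12
Step: I = $38,700.00 * 1.038
I = $40,170.60

$40,170.60


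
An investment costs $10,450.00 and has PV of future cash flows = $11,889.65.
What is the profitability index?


Formula: PI = PV(cash flows) / initial investment
Substituting: PI = $11,889.65 / $10,450.00
PI = 1.1378

1.1378


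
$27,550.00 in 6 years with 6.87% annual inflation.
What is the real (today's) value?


Formula: Real value = nominal / (1 + inflation)^years
Price level: (1 + 0.0687)^6 = 1.489824
Real value = $27,550.00 / 1.489824 = $18,492.12

$18,492.12


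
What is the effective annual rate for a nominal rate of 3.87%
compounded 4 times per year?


Formula: EAR = (1 + r/m)^m - 1
Period rate: r/m = 0.0387 / 4 = 0.009675
Compounding: (1 + 0.009675)^4 = 1.039265
EAR = 1.039265 - 1 = 0.039265

0.039265


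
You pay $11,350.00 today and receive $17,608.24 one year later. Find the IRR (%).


Formula: IRR = C1/C0 - 1
Substituting: IRR = $17,608.24 / $11,350.00 - 1
Ratio: 1.551387 - 1 = 0.551387
IRR = 55.1387%

55.1387%


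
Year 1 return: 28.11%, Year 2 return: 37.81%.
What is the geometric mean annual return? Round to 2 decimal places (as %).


Formula: Geometric mean = ((1+r1)*(1+r2))^(1/2) - 1
Product: (1 + 0.2811) * (1 + 0.3781) = 1.2811 * 1.3781 = 1.765484
Square root: 1.765484^0.5 = 1.328715
Geometric mean = 1.328715 - 1 = 0.328715
As percentage: 32.87%

32.87%


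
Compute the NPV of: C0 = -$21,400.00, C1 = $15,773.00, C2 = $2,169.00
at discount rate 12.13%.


Formula: NPV = C0 + C1/(1+r) + C2/(1+r)^2
Discount C1: $15,773.00 / (1 + 0.1213) = $14,066.71
Discount C2: $2,169.00 / (1 + 0.1213)^2 = $1,725.11
NPV = -$21,400.00 + $14,066.71 + $1,725.11 = -$5,608.19

-$5,608.19


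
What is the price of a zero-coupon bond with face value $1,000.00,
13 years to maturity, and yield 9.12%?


Formula: Price = FV / (1 + r)^n
Substituting: Price = $1,000.00 / (1 + 0.0912)^13
Discount factor: (1.0912)^13 = 3.109973
Price = $1,000.00 / 3.109973 = $321.55

$321.55


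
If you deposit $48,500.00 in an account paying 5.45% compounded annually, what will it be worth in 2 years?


Formula: FV = P * (1 + r)^n
Substituting: FV = $48,500.00 * (1 + 0.0545)^2
Growth factor: (1.0545)^2 = 1.11197
FV = $48,500.00 * 1.11197 = $53,930.56

$53,930.56


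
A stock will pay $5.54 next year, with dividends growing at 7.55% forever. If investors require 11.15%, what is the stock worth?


Formula: P = D1 / (r - g)
Spread: r - g = 0.1115 - 0.0755 = 0.036
Substituting: P = $5.54 / 0.036
P = $153.89

$153.89


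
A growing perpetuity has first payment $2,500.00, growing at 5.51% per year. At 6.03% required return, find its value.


Formula: PV = C / (r - g)
Spread: r - g = 0.0603 - 0.0551 = 0.0052
Substituting: PV = $2,500.00 / 0.0052
PV = $480,769.23

$480,769.23


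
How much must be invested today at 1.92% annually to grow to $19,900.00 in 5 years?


Formula: PV = FV / (1 + r)^n
Substituting: PV = $19,900.00 / (1 + 0.0192)^5
Discount factor: (1.0192)^5 = 1.099758
PV = $19,900.00 / 1.099758 = $18,094.89

$18,094.89


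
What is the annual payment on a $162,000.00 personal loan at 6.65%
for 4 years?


Formula: PMT = PV * r / (1 - (1+r)^(-n))
Denominator: 1 - (1 + 0.0665)^(-4) = 0.227041
Numerator: $162,000.00 * 0.0665 = 10773.0
PMT = 10773.0 / 0.227041 = $47,449.62

$47,449.62


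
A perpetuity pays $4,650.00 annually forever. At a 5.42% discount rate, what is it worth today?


Formula: PV = C / r
Substituting: PV = $4,650.00 / 0.0542
PV = $85,793.36

$85,793.36


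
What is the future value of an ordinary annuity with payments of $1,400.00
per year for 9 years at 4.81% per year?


Formula: FV = PMT * ((1+r)^n - 1) / r
Growth factor: (1 + 0.0481)^9 = 1.526246
Numerator: 1.526246 - 1 = 0.526246
FV = $1,400.00 * 0.526246 / 0.0481 = $15,316.93

$15,316.93


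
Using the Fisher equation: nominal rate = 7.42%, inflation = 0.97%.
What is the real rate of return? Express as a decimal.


Formula: (1 + r_real) = (1 + r_nom) / (1 + inflation)
Substituting: (1 + r_real) = 1.0742 / 1.0097
(1 + r_real) = 1.06388
r_real = 1.06388 - 1 = 0.06388

0.06388


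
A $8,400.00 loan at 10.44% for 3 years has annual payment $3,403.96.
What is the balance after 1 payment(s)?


Formula: Balance = PV*(1+r)^k - PMT*((1+r)^k - 1)/r
Growth: (1 + 0.1044)^1 = 1.1044
Accumulated factor: ((1+r)^k - 1)/r = 1.0
Balance = $8,400.00 * 1.1044 - $3,403.96 * 1.0
Balance = $5,873.00

$5,873.00


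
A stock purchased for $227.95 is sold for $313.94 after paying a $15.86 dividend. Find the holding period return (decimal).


Formula: HPR = (P1 - P0 + D) / P0
Gain: $313.94 - $227.95 + $15.86 = $101.85
HPR = $101.85 / $227.95 = 0.4468

0.4468


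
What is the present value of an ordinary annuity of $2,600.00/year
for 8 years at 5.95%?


Formula: PV = PMT * (1 - (1+r)^(-n)) / r
Discount factor: (1 + 0.0595)^(-8) = 0.629785
Bracket: 1 - 0.629785 = 0.370215
PV = $2,600.00 * 0.370215 / 0.0595 = $16,177.46

$16,177.46


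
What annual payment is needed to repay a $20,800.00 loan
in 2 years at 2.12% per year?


Formula: PMT = PV * r / (1 - (1+r)^(-n))
Denominator: 1 - (1 + 0.0212)^(-2) = 0.041089
Numerator: $20,800.00 * 0.0212 = 440.96
PMT = 440.96 / 0.041089 = $10,731.88

$10,731.88


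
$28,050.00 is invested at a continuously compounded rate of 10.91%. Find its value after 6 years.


Formula: FV = P * e^(r*t)
Exponent: r*t = 0.1091 * 6 = 0.6546
e^(0.6546) = 1.924373
FV = $28,050.00 * 1.924373 = $53,978.65

$53,978.65


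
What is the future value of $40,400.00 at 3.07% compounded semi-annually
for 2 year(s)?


Formula: FV = P * (1 + r/m)^(m*t)
Period rate: r/m = 0.0307 / 2 = 0.01535
Total periods: m*t = 2 * 2 = 4
Growth factor: (1 + 0.01535)^4 = 1.062828
FV = $40,400.00 * 1.062828 = $42,938.26

$42,938.26


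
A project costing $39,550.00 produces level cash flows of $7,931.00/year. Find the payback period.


Formula: Payback = investment / annual cash flow
Substituting: Payback = $39,550.00 / $7,931.00
Payback = 4.9868 years

4.9868 years


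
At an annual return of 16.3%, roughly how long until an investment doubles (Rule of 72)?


Formula: Years ≈ 72 / r
Substituting: Years ≈ 72 / 16.3
Years ≈ 4.4

4.4 years


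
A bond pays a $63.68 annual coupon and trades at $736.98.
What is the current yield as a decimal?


Formula: Current yield = annual coupon / price
Substituting: CY = $63.68 / $736.98
CY = 0.086407

0.086407


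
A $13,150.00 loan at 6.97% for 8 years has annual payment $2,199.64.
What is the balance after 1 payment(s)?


Formula: Balance = PV*(1+r)^k - PMT*((1+r)^k - 1)/r
Growth: (1 + 0.0697)^1 = 1.0697
Accumulated factor: ((1+r)^k - 1)/r = 1.0
Balance = $13,150.00 * 1.0697 - $2,199.64 * 1.0
Balance = $11,866.92

$11,866.92


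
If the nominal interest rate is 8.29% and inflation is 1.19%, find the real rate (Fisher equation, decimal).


Formula: (1 + r_real) = (1 + r_nom) / (1 + inflation)
Substituting: (1 + r_real) = 1.0829 / 1.0119
(1 + r_real) = 1.070165
r_real = 1.070165 - 1 = 0.070165

0.070165


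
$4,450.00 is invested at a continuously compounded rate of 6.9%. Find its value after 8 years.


Formula: FV = P * e^(r*t)
Exponent: r*t = 0.069 * 8 = 0.552
e^(0.552) = 1.736723
FV = $4,450.00 * 1.736723 = $7,728.42

$7,728.42


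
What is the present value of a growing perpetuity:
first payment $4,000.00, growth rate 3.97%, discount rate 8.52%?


Formula: PV = C / (r - g)
Spread: r - g = 0.0852 - 0.0397 = 0.0455
Substituting: PV = $4,000.00 / 0.0455
PV = $87,912.09

$87,912.09


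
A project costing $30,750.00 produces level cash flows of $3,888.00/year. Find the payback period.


Formula: Payback = investment / annual cash flow
Substituting: Payback = $30,750.00 / $3,888.00
Payback = 7.909 years

7.909 years


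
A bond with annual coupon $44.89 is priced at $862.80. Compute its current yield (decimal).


Formula: Current yield = annual coupon / price
Substituting: CY = $44.89 / $862.80
CY = 0.052028

0.052028


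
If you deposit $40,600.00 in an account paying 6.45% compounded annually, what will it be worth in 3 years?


Formula: FV = P * (1 + r)^n
Substituting: FV = $40,600.00 * (1 + 0.0645)^3
Growth factor: (1.0645)^3 = 1.206249
FV = $40,600.00 * 1.206249 = $48,973.71

$48,973.71


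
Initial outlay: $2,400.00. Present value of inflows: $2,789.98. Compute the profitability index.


Formula: PI = PV(cash flows) / initial investment
Substituting: PI = $2,789.98 / $2,400.00
PI = 1.1625

1.1625


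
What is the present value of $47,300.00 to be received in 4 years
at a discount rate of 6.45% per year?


Formula: PV = FV / (1 + r)^n
Substituting: PV = $47,300.00 / (1 + 0.0645)^4
Discount factor: (1.0645)^4 = 1.284052
PV = $47,300.00 / 1.284052 = $36,836.51

$36,836.51


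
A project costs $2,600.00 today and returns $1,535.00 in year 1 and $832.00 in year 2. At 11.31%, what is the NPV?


Formula: NPV = C0 + C1/(1+r) + C2/(1+r)^2
Discount C1: $1,535.00 / (1 + 0.1131) = $1,379.03
Discount C2: $832.00 / (1 + 0.1131)^2 = $671.51
NPV = -$2,600.00 + $1,379.03 + $671.51 = -$549.45

-$549.45


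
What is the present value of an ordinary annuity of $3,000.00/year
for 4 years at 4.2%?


Formula: PV = PMT * (1 - (1+r)^(-n)) / r
Discount factor: (1 + 0.042)^(-4) = 0.84826
Bracket: 1 - 0.84826 = 0.15174
PV = $3,000.00 * 0.15174 / 0.042 = $10,838.55

$10,838.55


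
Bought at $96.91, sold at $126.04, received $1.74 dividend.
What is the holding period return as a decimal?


Formula: HPR = (P1 - P0 + D) / P0
Gain: $126.04 - $96.91 + $1.74 = $30.87
HPR = $30.87 / $96.91 = 0.3185

0.3185


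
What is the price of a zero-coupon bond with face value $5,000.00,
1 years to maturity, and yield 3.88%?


Formula: Price = FV / (1 + r)^n
Substituting: Price = $5,000.00 / (1 + 0.0388)^1
Discount factor: (1.0388)^1 = 1.0388
Price = $5,000.00 / 1.0388 = $4,813.25

$4,813.25


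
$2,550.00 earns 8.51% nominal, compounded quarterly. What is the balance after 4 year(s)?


Formula: FV = P * (1 + r/m)^(m*t)
Period rate: r/m = 0.0851 / 4 = 0.021275
Total periods: m*t = 4 * 4 = 16
Growth factor: (1 + 0.021275)^16 = 1.4005
FV = $2,550.00 * 1.4005 = $3,571.28

$3,571.28


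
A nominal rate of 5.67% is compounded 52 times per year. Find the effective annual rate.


Formula: EAR = (1 + r/m)^m - 1
Period rate: r/m = 0.0567 / 52 = 0.00109
Compounding: (1 + 0.00109)^52 = 1.058306
EAR = 1.058306 - 1 = 0.058306

0.058306


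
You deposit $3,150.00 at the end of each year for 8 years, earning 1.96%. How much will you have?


Formula: FV = PMT * ((1+r)^n - 1) / r
Growth factor: (1 + 0.0196)^8 = 1.167989
Numerator: 1.167989 - 1 = 0.167989
FV = $3,150.00 * 0.167989 / 0.0196 = $26,998.17

$26,998.17


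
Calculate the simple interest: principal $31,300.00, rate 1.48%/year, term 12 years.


Formula: I = P * r * t
Substituting: I = $31,300.00 * 0.0148 * 12
Step: I = $31,300.00 * 0.1776
I = $5,558.88

$5,558.88


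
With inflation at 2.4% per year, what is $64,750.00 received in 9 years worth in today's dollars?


Formula: Real value = nominal / (1 + inflation)^years
Price level: (1 + 0.024)^9 = 1.23794
Real value = $64,750.00 / 1.23794 = $52,304.63

$52,304.63


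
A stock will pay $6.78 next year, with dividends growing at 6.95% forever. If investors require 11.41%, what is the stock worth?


Formula: P = D1 / (r - g)
Spread: r - g = 0.1141 - 0.0695 = 0.0446
Substituting: P = $6.78 / 0.0446
P = $152.02

$152.02


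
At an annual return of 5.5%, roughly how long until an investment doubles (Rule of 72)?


Formula: Years ≈ 72 / r
Substituting: Years ≈ 72 / 5.5
Years ≈ 13.1

13.1 years


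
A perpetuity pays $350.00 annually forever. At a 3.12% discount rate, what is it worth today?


Formula: PV = C / r
Substituting: PV = $350.00 / 0.0312
PV = $11,217.95

$11,217.95


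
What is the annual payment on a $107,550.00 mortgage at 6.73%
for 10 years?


Formula: PMT = PV * r / (1 - (1+r)^(-n))
Denominator: 1 - (1 + 0.0673)^(-10) = 0.478643
Numerator: $107,550.00 * 0.0673 = 7238.115
PMT = 7238.115 / 0.478643 = $15,122.15

$15,122.15


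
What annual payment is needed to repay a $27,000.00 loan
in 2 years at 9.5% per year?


Formula: PMT = PV * r / (1 - (1+r)^(-n))
Denominator: 1 - (1 + 0.095)^(-2) = 0.165989
Numerator: $27,000.00 * 0.095 = 2565.0
PMT = 2565.0 / 0.165989 = $15,452.83

$15,452.83


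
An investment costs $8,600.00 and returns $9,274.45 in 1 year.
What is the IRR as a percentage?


Formula: IRR = C1/C0 - 1
Substituting: IRR = $9,274.45 / $8,600.00 - 1
Ratio: 1.078424 - 1 = 0.078424
IRR = 7.8424%

7.8424%


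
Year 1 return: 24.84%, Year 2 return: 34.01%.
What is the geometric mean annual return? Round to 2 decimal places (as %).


Formula: Geometric mean = ((1+r1)*(1+r2))^(1/2) - 1
Product: (1 + 0.2484) * (1 + 0.3401) = 1.2484 * 1.3401 = 1.672981
Square root: 1.672981^0.5 = 1.293438
Geometric mean = 1.293438 - 1 = 0.293438
As percentage: 29.34%

29.34%


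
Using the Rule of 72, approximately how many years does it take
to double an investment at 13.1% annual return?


Formula: Years ≈ 72 / r
Substituting: Years ≈ 72 / 13.1
Years ≈ 5.5

5.5 years


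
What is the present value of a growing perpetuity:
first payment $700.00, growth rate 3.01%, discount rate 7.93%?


Formula: PV = C / (r - g)
Spread: r - g = 0.0793 - 0.0301 = 0.0492
Substituting: PV = $700.00 / 0.0492
PV = $14,227.64

$14,227.64


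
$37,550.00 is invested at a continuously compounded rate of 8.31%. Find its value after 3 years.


Formula: FV = P * e^(r*t)
Exponent: r*t = 0.0831 * 3 = 0.2493
e^(0.2493) = 1.283127
FV = $37,550.00 * 1.283127 = $48,181.42

$48,181.42


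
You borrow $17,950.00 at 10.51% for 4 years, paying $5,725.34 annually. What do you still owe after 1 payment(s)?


Formula: Balance = PV*(1+r)^k - PMT*((1+r)^k - 1)/r
Growth: (1 + 0.1051)^1 = 1.1051
Accumulated factor: ((1+r)^k - 1)/r = 1.0
Balance = $17,950.00 * 1.1051 - $5,725.34 * 1.0
Balance = $14,111.21

$14,111.21


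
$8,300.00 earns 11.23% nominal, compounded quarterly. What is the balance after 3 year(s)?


Formula: FV = P * (1 + r/m)^(m*t)
Period rate: r/m = 0.1123 / 4 = 0.028075
Total periods: m*t = 4 * 3 = 12
Growth factor: (1 + 0.028075)^12 = 1.394112
FV = $8,300.00 * 1.394112 = $11,571.13

$11,571.13


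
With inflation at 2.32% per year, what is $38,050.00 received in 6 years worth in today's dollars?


Formula: Real value = nominal / (1 + inflation)^years
Price level: (1 + 0.0232)^6 = 1.147528
Real value = $38,050.00 / 1.147528 = $33,158.24

$33,158.24


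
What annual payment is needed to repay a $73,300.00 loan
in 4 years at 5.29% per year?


Formula: PMT = PV * r / (1 - (1+r)^(-n))
Denominator: 1 - (1 + 0.0529)^(-4) = 0.186324
Numerator: $73,300.00 * 0.0529 = 3877.57
PMT = 3877.57 / 0.186324 = $20,810.90

$20,810.90


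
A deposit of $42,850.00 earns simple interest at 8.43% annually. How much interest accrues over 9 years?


Formula: I = P * r * t
Substituting: I = $42,850.00 * 0.0843 * 9
Step: I = $42,850.00 * 0.7587
I = $32,510.30

$32,510.30


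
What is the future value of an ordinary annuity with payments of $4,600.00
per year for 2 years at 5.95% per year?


Formula: FV = PMT * ((1+r)^n - 1) / r
Growth factor: (1 + 0.0595)^2 = 1.12254
Numerator: 1.12254 - 1 = 0.12254
FV = $4,600.00 * 0.12254 / 0.0595 = $9,473.70

$9,473.70


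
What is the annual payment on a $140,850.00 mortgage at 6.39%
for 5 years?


Formula: PMT = PV * r / (1 - (1+r)^(-n))
Denominator: 1 - (1 + 0.0639)^(-5) = 0.266338
Numerator: $140,850.00 * 0.0639 = 9000.315
PMT = 9000.315 / 0.266338 = $33,792.82

$33,792.82


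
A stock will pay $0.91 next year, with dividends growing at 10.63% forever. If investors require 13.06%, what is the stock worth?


Formula: P = D1 / (r - g)
Spread: r - g = 0.1306 - 0.1063 = 0.0243
Substituting: P = $0.91 / 0.0243
P = $37.45

$37.45


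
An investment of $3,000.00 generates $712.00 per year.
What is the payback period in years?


Formula: Payback = investment / annual cash flow
Substituting: Payback = $3,000.00 / $712.00
Payback = 4.2135 years

4.2135 years


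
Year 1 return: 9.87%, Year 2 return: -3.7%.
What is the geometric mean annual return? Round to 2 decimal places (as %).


Formula: Geometric mean = ((1+r1)*(1+r2))^(1/2) - 1
Product: (1 + 0.0987) * (1 + -0.037) = 1.0987 * 0.963 = 1.058048
Square root: 1.058048^0.5 = 1.028615
Geometric mean = 1.028615 - 1 = 0.028615
As percentage: 2.86%

2.86%


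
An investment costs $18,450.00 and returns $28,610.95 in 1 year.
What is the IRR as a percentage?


Formula: IRR = C1/C0 - 1
Substituting: IRR = $28,610.95 / $18,450.00 - 1
Ratio: 1.550729 - 1 = 0.550729
IRR = 55.0729%

55.0729%


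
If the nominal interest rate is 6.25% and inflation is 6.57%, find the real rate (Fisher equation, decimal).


Formula: (1 + r_real) = (1 + r_nom) / (1 + inflation)
Substituting: (1 + r_real) = 1.0625 / 1.0657
(1 + r_real) = 0.996997
r_real = 0.996997 - 1 = -0.003003

-0.003003


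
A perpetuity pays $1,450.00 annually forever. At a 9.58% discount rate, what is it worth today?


Formula: PV = C / r
Substituting: PV = $1,450.00 / 0.0958
PV = $15,135.70

$15,135.70


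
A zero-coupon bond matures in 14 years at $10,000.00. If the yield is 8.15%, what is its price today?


Formula: Price = FV / (1 + r)^n
Substituting: Price = $10,000.00 / (1 + 0.0815)^14
Discount factor: (1.0815)^14 = 2.994824
Price = $10,000.00 / 2.994824 = $3,339.09

$3,339.09


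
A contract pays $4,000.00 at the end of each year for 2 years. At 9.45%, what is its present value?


Formula: PV = PMT * (1 - (1+r)^(-n)) / r
Discount factor: (1 + 0.0945)^(-2) = 0.834773
Bracket: 1 - 0.834773 = 0.165227
PV = $4,000.00 * 0.165227 / 0.0945 = $6,993.73

$6,993.73


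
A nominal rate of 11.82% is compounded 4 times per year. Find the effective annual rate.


Formula: EAR = (1 + r/m)^m - 1
Period rate: r/m = 0.1182 / 4 = 0.02955
Compounding: (1 + 0.02955)^4 = 1.123543
EAR = 1.123543 - 1 = 0.123543

0.123543


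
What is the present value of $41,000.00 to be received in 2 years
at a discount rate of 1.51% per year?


Formula: PV = FV / (1 + r)^n
Substituting: PV = $41,000.00 / (1 + 0.0151)^2
Discount factor: (1.0151)^2 = 1.030428
PV = $41,000.00 / 1.030428 = $39,789.29

$39,789.29


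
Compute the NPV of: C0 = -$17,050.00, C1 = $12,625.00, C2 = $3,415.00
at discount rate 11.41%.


Formula: NPV = C0 + C1/(1+r) + C2/(1+r)^2
Discount C1: $12,625.00 / (1 + 0.1141) = $11,332.02
Discount C2: $3,415.00 / (1 + 0.1141)^2 = $2,751.33
NPV = -$17,050.00 + $11,332.02 + $2,751.33 = -$2,966.66

-$2,966.66


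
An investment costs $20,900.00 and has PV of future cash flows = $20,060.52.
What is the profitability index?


Formula: PI = PV(cash flows) / initial investment
Substituting: PI = $20,060.52 / $20,900.00
PI = 0.9598

0.9598


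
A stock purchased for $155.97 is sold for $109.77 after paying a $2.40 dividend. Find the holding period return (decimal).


Formula: HPR = (P1 - P0 + D) / P0
Gain: $109.77 - $155.97 + $2.40 = -$43.80
HPR = -$43.80 / $155.97 = -0.2808

-0.2808


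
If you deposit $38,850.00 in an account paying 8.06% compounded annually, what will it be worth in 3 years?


Formula: FV = P * (1 + r)^n
Substituting: FV = $38,850.00 * (1 + 0.0806)^3
Growth factor: (1.0806)^3 = 1.261813
FV = $38,850.00 * 1.261813 = $49,021.42

$49,021.42


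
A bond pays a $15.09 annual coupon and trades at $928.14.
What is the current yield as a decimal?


Formula: Current yield = annual coupon / price
Substituting: CY = $15.09 / $928.14
CY = 0.016258

0.016258


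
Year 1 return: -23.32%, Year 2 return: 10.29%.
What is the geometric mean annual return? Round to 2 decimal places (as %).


Formula: Geometric mean = ((1+r1)*(1+r2))^(1/2) - 1
Product: (1 + -0.2332) * (1 + 0.1029) = 0.7668 * 1.1029 = 0.845704
Square root: 0.845704^0.5 = 0.919622
Geometric mean = 0.919622 - 1 = -0.080378
As percentage: -8.04%

-8.04%


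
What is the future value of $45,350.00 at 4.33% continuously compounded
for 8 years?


Formula: FV = P * e^(r*t)
Exponent: r*t = 0.0433 * 8 = 0.3464
e^(0.3464) = 1.413968
FV = $45,350.00 * 1.413968 = $64,123.45

$64,123.45


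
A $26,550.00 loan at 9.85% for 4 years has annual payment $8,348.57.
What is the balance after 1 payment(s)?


Formula: Balance = PV*(1+r)^k - PMT*((1+r)^k - 1)/r
Growth: (1 + 0.0985)^1 = 1.0985
Accumulated factor: ((1+r)^k - 1)/r = 1.0
Balance = $26,550.00 * 1.0985 - $8,348.57 * 1.0
Balance = $20,816.61

$20,816.61


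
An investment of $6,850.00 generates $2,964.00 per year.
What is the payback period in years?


Formula: Payback = investment / annual cash flow
Substituting: Payback = $6,850.00 / $2,964.00
Payback = 2.3111 years

2.3111 years


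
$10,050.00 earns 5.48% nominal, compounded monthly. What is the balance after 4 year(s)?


Formula: FV = P * (1 + r/m)^(m*t)
Period rate: r/m = 0.0548 / 12 = 0.004567
Total periods: m*t = 12 * 4 = 48
Growth factor: (1 + 0.004567)^48 = 1.244459
FV = $10,050.00 * 1.244459 = $12,506.81

$12,506.81


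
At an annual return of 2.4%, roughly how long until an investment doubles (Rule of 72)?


Formula: Years ≈ 72 / r
Substituting: Years ≈ 72 / 2.4
Years ≈ 30.0

30.0 years


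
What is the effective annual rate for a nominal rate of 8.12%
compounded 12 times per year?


Formula: EAR = (1 + r/m)^m - 1
Period rate: r/m = 0.0812 / 12 = 0.006767
Compounding: (1 + 0.006767)^12 = 1.084291
EAR = 1.084291 - 1 = 0.084291

0.084291


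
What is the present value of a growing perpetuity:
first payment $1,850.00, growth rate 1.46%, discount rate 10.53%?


Formula: PV = C / (r - g)
Spread: r - g = 0.1053 - 0.0146 = 0.0907
Substituting: PV = $1,850.00 / 0.0907
PV = $20,396.91

$20,396.91


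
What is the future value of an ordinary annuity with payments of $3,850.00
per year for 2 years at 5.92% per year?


Formula: FV = PMT * ((1+r)^n - 1) / r
Growth factor: (1 + 0.0592)^2 = 1.121905
Numerator: 1.121905 - 1 = 0.121905
FV = $3,850.00 * 0.121905 / 0.0592 = $7,927.92

$7,927.92


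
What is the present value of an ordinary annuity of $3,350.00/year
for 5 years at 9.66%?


Formula: PV = PMT * (1 - (1+r)^(-n)) / r
Discount factor: (1 + 0.0966)^(-5) = 0.630607
Bracket: 1 - 0.630607 = 0.369393
PV = $3,350.00 * 0.369393 / 0.0966 = $12,810.21

$12,810.21


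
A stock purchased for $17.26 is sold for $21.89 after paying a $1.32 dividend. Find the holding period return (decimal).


Formula: HPR = (P1 - P0 + D) / P0
Gain: $21.89 - $17.26 + $1.32 = $5.95
HPR = $5.95 / $17.26 = 0.3447

0.3447


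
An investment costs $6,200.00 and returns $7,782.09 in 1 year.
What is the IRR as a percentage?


Formula: IRR = C1/C0 - 1
Substituting: IRR = $7,782.09 / $6,200.00 - 1
Ratio: 1.255176 - 1 = 0.255176
IRR = 25.5176%

25.5176%


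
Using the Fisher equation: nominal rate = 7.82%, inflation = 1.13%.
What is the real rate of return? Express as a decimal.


Formula: (1 + r_real) = (1 + r_nom) / (1 + inflation)
Substituting: (1 + r_real) = 1.0782 / 1.0113
(1 + r_real) = 1.066152
r_real = 1.066152 - 1 = 0.066152

0.066152


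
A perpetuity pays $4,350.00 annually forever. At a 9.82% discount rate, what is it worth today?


Formula: PV = C / r
Substituting: PV = $4,350.00 / 0.0982
PV = $44,297.35

$44,297.35


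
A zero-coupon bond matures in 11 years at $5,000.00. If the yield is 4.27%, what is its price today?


Formula: Price = FV / (1 + r)^n
Substituting: Price = $5,000.00 / (1 + 0.0427)^11
Discount factor: (1.0427)^11 = 1.583992
Price = $5,000.00 / 1.583992 = $3,156.58

$3,156.58


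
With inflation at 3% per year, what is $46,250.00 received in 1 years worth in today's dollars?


Formula: Real value = nominal / (1 + inflation)^years
Price level: (1 + 0.03)^1 = 1.03
Real value = $46,250.00 / 1.03 = $44,902.91

$44,902.91


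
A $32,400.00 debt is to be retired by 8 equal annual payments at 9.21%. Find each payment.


Formula: PMT = PV * r / (1 - (1+r)^(-n))
Denominator: 1 - (1 + 0.0921)^(-8) = 0.505802
Numerator: $32,400.00 * 0.0921 = 2984.04
PMT = 2984.04 / 0.505802 = $5,899.62

$5,899.62


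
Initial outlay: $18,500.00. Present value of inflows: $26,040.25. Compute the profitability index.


Formula: PI = PV(cash flows) / initial investment
Substituting: PI = $26,040.25 / $18,500.00
PI = 1.4076

1.4076


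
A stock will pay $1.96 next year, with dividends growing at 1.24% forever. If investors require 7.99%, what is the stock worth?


Formula: P = D1 / (r - g)
Spread: r - g = 0.0799 - 0.0124 = 0.0675
Substituting: P = $1.96 / 0.0675
P = $29.04

$29.04


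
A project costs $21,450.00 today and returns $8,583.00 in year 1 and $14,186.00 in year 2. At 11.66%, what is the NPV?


Formula: NPV = C0 + C1/(1+r) + C2/(1+r)^2
Discount C1: $8,583.00 / (1 + 0.1166) = $7,686.73
Discount C2: $14,186.00 / (1 + 0.1166)^2 = $11,377.97
NPV = -$21,450.00 + $7,686.73 + $11,377.97 = -$2,385.30

-$2,385.30


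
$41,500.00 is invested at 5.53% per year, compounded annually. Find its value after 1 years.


Formula: FV = P * (1 + r)^n
Substituting: FV = $41,500.00 * (1 + 0.0553)^1
Growth factor: (1.0553)^1 = 1.0553
FV = $41,500.00 * 1.0553 = $43,794.95

$43,794.95


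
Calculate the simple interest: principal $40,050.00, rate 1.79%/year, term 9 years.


Formula: I = P * r * t
Substituting: I = $40,050.00 * 0.0179 * 9
Step: I = $40,050.00 * 0.1611
I = $6,452.06

$6,452.06


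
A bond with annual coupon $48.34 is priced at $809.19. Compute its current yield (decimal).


Formula: Current yield = annual coupon / price
Substituting: CY = $48.34 / $809.19
CY = 0.059739

0.059739


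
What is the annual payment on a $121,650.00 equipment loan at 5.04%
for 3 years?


Formula: PMT = PV * r / (1 - (1+r)^(-n))
Denominator: 1 - (1 + 0.0504)^(-3) = 0.137149
Numerator: $121,650.00 * 0.0504 = 6131.16
PMT = 6131.16 / 0.137149 = $44,704.41

$44,704.41


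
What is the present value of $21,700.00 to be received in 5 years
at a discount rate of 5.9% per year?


Formula: PV = FV / (1 + r)^n
Substituting: PV = $21,700.00 / (1 + 0.059)^5
Discount factor: (1.059)^5 = 1.331925
PV = $21,700.00 / 1.331925 = $16,292.21

$16,292.21


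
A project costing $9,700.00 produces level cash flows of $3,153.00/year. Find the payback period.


Formula: Payback = investment / annual cash flow
Substituting: Payback = $9,700.00 / $3,153.00
Payback = 3.0764 years

3.0764 years


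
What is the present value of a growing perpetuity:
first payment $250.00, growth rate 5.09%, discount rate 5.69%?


Formula: PV = C / (r - g)
Spread: r - g = 0.0569 - 0.0509 = 0.006
Substituting: PV = $250.00 / 0.006
PV = $41,666.67

$41,666.67


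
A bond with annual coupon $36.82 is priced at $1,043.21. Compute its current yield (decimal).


Formula: Current yield = annual coupon / price
Substituting: CY = $36.82 / $1,043.21
CY = 0.035295

0.035295


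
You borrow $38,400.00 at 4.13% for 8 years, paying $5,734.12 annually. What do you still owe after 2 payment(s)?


Formula: Balance = PV*(1+r)^k - PMT*((1+r)^k - 1)/r
Growth: (1 + 0.0413)^2 = 1.084306
Accumulated factor: ((1+r)^k - 1)/r = 2.0413
Balance = $38,400.00 * 1.084306 - $5,734.12 * 2.0413
Balance = $29,932.28

$29,932.28


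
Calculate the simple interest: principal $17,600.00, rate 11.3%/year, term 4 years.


Formula: I = P * r * t
Substituting: I = $17,600.00 * 0.113 * 4
Step: I = $17,600.00 * 0.452
I = $7,955.20

$7,955.20


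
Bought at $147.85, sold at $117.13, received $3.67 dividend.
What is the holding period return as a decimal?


Formula: HPR = (P1 - P0 + D) / P0
Gain: $117.13 - $147.85 + $3.67 = -$27.05
HPR = -$27.05 / $147.85 = -0.183

-0.183


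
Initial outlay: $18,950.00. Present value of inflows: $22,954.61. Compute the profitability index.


Formula: PI = PV(cash flows) / initial investment
Substituting: PI = $22,954.61 / $18,950.00
PI = 1.2113

1.2113


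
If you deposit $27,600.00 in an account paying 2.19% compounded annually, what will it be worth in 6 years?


Formula: FV = P * (1 + r)^n
Substituting: FV = $27,600.00 * (1 + 0.0219)^6
Growth factor: (1.0219)^6 = 1.138808
FV = $27,600.00 * 1.138808 = $31,431.09

$31,431.09


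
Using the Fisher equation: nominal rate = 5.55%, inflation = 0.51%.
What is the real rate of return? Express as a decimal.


Formula: (1 + r_real) = (1 + r_nom) / (1 + inflation)
Substituting: (1 + r_real) = 1.0555 / 1.0051
(1 + r_real) = 1.050144
r_real = 1.050144 - 1 = 0.050144

0.050144


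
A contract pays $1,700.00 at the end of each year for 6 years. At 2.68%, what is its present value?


Formula: PV = PMT * (1 - (1+r)^(-n)) / r
Discount factor: (1 + 0.0268)^(-6) = 0.853267
Bracket: 1 - 0.853267 = 0.146733
PV = $1,700.00 * 0.146733 / 0.0268 = $9,307.70

$9,307.70


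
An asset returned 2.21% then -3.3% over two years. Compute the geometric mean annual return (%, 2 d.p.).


Formula: Geometric mean = ((1+r1)*(1+r2))^(1/2) - 1
Product: (1 + 0.0221) * (1 + -0.033) = 1.0221 * 0.967 = 0.988371
Square root: 0.988371^0.5 = 0.994168
Geometric mean = 0.994168 - 1 = -0.005832
As percentage: -0.58%

-0.58%


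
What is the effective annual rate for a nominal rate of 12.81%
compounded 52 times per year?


Formula: EAR = (1 + r/m)^m - 1
Period rate: r/m = 0.1281 / 52 = 0.002463
Compounding: (1 + 0.002463)^52 = 1.136488
EAR = 1.136488 - 1 = 0.136488

0.136488


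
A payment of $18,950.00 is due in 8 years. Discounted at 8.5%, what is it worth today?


Formula: PV = FV / (1 + r)^n
Substituting: PV = $18,950.00 / (1 + 0.085)^8
Discount factor: (1.085)^8 = 1.920604
PV = $18,950.00 / 1.920604 = $9,866.69

$9,866.69


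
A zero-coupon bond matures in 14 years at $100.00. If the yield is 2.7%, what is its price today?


Formula: Price = FV / (1 + r)^n
Substituting: Price = $100.00 / (1 + 0.027)^14
Discount factor: (1.027)^14 = 1.452066
Price = $100.00 / 1.452066 = $68.87

$68.87


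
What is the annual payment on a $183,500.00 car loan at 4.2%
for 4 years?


Formula: PMT = PV * r / (1 - (1+r)^(-n))
Denominator: 1 - (1 + 0.042)^(-4) = 0.15174
Numerator: $183,500.00 * 0.042 = 7707.0
PMT = 7707.0 / 0.15174 = $50,790.92

$50,790.92


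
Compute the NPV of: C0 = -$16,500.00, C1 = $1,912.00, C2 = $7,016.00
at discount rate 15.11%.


Formula: NPV = C0 + C1/(1+r) + C2/(1+r)^2
Discount C1: $1,912.00 / (1 + 0.1511) = $1,661.02
Discount C2: $7,016.00 / (1 + 0.1511)^2 = $5,294.97
NPV = -$16,500.00 + $1,661.02 + $5,294.97 = -$9,544.01

-$9,544.01


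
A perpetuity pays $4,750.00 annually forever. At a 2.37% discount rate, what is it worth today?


Formula: PV = C / r
Substituting: PV = $4,750.00 / 0.0237
PV = $200,421.94

$200,421.94


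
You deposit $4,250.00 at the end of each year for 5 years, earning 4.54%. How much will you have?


Formula: FV = PMT * ((1+r)^n - 1) / r
Growth factor: (1 + 0.0454)^5 = 1.248569
Numerator: 1.248569 - 1 = 0.248569
FV = $4,250.00 * 0.248569 / 0.0454 = $23,269.11

$23,269.11


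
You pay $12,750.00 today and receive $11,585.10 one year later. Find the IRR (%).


Formula: IRR = C1/C0 - 1
Substituting: IRR = $11,585.10 / $12,750.00 - 1
Ratio: 0.908635 - 1 = -0.091365
IRR = -9.1365%

-9.1365%


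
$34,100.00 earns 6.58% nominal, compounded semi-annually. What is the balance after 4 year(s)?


Formula: FV = P * (1 + r/m)^(m*t)
Period rate: r/m = 0.0658 / 2 = 0.0329
Total periods: m*t = 2 * 4 = 8
Growth factor: (1 + 0.0329)^8 = 1.295586
FV = $34,100.00 * 1.295586 = $44,179.48

$44,179.48


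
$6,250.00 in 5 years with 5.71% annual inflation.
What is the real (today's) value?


Formula: Real value = nominal / (1 + inflation)^years
Price level: (1 + 0.0571)^5 = 1.32002
Real value = $6,250.00 / 1.32002 = $4,734.78

$4,734.78


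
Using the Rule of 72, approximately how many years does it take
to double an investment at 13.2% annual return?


Formula: Years ≈ 72 / r
Substituting: Years ≈ 72 / 13.2
Years ≈ 5.5

5.5 years


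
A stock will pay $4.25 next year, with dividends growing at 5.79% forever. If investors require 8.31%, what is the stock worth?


Formula: P = D1 / (r - g)
Spread: r - g = 0.0831 - 0.0579 = 0.0252
Substituting: P = $4.25 / 0.0252
P = $168.65

$168.65


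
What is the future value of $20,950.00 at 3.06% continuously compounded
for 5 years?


Formula: FV = P * e^(r*t)
Exponent: r*t = 0.0306 * 5 = 0.153
e^(0.153) = 1.165325
FV = $20,950.00 * 1.165325 = $24,413.56

$24,413.56


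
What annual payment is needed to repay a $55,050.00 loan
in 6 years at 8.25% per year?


Formula: PMT = PV * r / (1 - (1+r)^(-n))
Denominator: 1 - (1 + 0.0825)^(-6) = 0.378512
Numerator: $55,050.00 * 0.0825 = 4541.625
PMT = 4541.625 / 0.378512 = $11,998.62

$11,998.62


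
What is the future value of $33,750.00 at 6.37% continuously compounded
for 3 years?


Formula: FV = P * e^(r*t)
Exponent: r*t = 0.0637 * 3 = 0.1911
e^(0.1911) = 1.210581
FV = $33,750.00 * 1.210581 = $40,857.09

$40,857.09


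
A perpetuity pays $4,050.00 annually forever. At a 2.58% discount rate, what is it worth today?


Formula: PV = C / r
Substituting: PV = $4,050.00 / 0.0258
PV = $156,976.74

$156,976.74


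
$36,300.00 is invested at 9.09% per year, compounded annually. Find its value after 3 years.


Formula: FV = P * (1 + r)^n
Substituting: FV = $36,300.00 * (1 + 0.0909)^3
Growth factor: (1.0909)^3 = 1.29824
FV = $36,300.00 * 1.29824 = $47,126.09

$47,126.09


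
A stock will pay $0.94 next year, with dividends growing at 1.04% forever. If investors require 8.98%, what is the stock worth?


Formula: P = D1 / (r - g)
Spread: r - g = 0.0898 - 0.0104 = 0.0794
Substituting: P = $0.94 / 0.0794
P = $11.84

$11.84


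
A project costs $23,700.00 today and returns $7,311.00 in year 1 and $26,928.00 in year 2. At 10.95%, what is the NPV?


Formula: NPV = C0 + C1/(1+r) + C2/(1+r)^2
Discount C1: $7,311.00 / (1 + 0.1095) = $6,589.45
Discount C2: $26,928.00 / (1 + 0.1095)^2 = $21,875.07
NPV = -$23,700.00 + $6,589.45 + $21,875.07 = $4,764.53

$4,764.53


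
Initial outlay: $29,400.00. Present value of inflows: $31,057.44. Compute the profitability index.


Formula: PI = PV(cash flows) / initial investment
Substituting: PI = $31,057.44 / $29,400.00
PI = 1.0564

1.0564


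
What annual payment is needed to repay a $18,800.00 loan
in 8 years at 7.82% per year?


Formula: PMT = PV * r / (1 - (1+r)^(-n))
Denominator: 1 - (1 + 0.0782)^(-8) = 0.452473
Numerator: $18,800.00 * 0.0782 = 1470.16
PMT = 1470.16 / 0.452473 = $3,249.16

$3,249.16
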